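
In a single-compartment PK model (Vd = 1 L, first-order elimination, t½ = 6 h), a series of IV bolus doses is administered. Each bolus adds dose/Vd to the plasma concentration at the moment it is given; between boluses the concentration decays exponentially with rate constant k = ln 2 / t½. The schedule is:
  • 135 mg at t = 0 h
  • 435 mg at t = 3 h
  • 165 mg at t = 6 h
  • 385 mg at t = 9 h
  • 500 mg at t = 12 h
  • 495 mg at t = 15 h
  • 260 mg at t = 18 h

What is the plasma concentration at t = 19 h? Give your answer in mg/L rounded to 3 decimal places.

1007.748 mg/L

k = ln 2 / 6 = 0.11552 per h
Dose 1 (135 mg at t=0 h): 135·exp(−0.11552·19) = 15.034 mg/L
Dose 2 (435 mg at t=3 h): 435·exp(−0.11552·16) = 68.508 mg/L
Dose 3 (165 mg at t=6 h): 165·exp(−0.11552·13) = 36.750 mg/L
Dose 4 (385 mg at t=9 h): 385·exp(−0.11552·10) = 121.267 mg/L
Dose 5 (500 mg at t=12 h): 500·exp(−0.11552·7) = 222.725 mg/L
Dose 6 (495 mg at t=15 h): 495·exp(−0.11552·4) = 311.830 mg/L
Dose 7 (260 mg at t=18 h): 260·exp(−0.11552·1) = 231.634 mg/L
C(19) = 15.034 + 68.508 + 36.750 + 121.267 + 222.725 + 311.830 + 231.634 = 1007.748 mg/L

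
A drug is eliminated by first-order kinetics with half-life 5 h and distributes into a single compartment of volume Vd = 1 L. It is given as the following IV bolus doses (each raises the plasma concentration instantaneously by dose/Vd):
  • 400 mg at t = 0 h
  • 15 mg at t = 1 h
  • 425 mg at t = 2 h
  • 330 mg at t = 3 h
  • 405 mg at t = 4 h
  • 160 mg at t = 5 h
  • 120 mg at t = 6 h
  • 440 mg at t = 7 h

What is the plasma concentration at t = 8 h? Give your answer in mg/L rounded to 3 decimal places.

k = ln 2 / 5 = 0.13863 per h
Dose 1 (400 mg at t=0 h): 400·exp(−0.13863·8) = 131.951 mg/L
Dose 2 (15 mg at t=1 h): 15·exp(−0.13863·7) = 5.684 mg/L
Dose 3 (425 mg at t=2 h): 425·exp(−0.13863·6) = 184.992 mg/L
Dose 4 (330 mg at t=3 h): 330·exp(−0.13863·5) = 165.000 mg/L
Dose 5 (405 mg at t=4 h): 405·exp(−0.13863·4) = 232.611 mg/L
Dose 6 (160 mg at t=5 h): 160·exp(−0.13863·3) = 105.561 mg/L
Dose 7 (120 mg at t=6 h): 120·exp(−0.13863·2) = 90.943 mg/L
Dose 8 (440 mg at t=7 h): 440·exp(−0.13863·1) = 383.042 mg/L
C(8) = 131.951 + 5.684 + 184.992 + 165.000 + 232.611 + 105.561 + 90.943 + 383.042 = 1299.784 mg/L

1299.784 mg/L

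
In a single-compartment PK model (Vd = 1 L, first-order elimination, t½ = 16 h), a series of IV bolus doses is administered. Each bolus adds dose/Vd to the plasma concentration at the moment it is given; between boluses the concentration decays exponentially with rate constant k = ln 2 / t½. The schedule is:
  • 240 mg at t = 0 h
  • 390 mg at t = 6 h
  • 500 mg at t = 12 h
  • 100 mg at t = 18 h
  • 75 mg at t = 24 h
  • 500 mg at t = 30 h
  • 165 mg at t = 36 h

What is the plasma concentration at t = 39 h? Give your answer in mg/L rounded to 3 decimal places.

855.781 mg/L

k = ln 2 / 16 = 0.04332 per h
Dose 1 (240 mg at t=0 h): 240·exp(−0.04332·39) = 44.305 mg/L
Dose 2 (390 mg at t=6 h): 390·exp(−0.04332·33) = 93.366 mg/L
Dose 3 (500 mg at t=12 h): 500·exp(−0.04332·27) = 155.232 mg/L
Dose 4 (100 mg at t=18 h): 100·exp(−0.04332·21) = 40.262 mg/L
Dose 5 (75 mg at t=24 h): 75·exp(−0.04332·15) = 39.160 mg/L
Dose 6 (500 mg at t=30 h): 500·exp(−0.04332·9) = 338.564 mg/L
Dose 7 (165 mg at t=36 h): 165·exp(−0.04332·3) = 144.891 mg/L
C(39) = 44.305 + 93.366 + 155.232 + 40.262 + 39.160 + 338.564 + 144.891 = 855.781 mg/L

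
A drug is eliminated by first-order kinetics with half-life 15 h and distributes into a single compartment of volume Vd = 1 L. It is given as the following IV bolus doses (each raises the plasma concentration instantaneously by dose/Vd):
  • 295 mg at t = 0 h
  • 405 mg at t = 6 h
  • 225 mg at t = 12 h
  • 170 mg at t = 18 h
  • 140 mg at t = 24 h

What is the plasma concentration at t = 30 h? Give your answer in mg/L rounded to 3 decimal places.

509.027 mg/L

k = ln 2 / 15 = 0.04621 per h
Dose 1 (295 mg at t=0 h): 295·exp(−0.04621·30) = 73.750 mg/L
Dose 2 (405 mg at t=6 h): 405·exp(−0.04621·24) = 133.600 mg/L
Dose 3 (225 mg at t=12 h): 225·exp(−0.04621·18) = 97.937 mg/L
Dose 4 (170 mg at t=18 h): 170·exp(−0.04621·12) = 97.639 mg/L
Dose 5 (140 mg at t=24 h): 140·exp(−0.04621·6) = 106.100 mg/L
C(30) = 73.750 + 133.600 + 97.937 + 97.639 + 106.100 = 509.027 mg/L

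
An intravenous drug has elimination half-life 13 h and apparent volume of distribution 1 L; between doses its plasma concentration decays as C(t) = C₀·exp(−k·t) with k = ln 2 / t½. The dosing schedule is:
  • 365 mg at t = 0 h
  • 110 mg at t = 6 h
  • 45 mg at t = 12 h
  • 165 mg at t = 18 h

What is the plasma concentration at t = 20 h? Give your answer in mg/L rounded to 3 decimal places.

k = ln 2 / 13 = 0.05332 per h
Dose 1 (365 mg at t=0 h): 365·exp(−0.05332·20) = 125.652 mg/L
Dose 2 (110 mg at t=6 h): 110·exp(−0.05332·14) = 52.144 mg/L
Dose 3 (45 mg at t=12 h): 45·exp(−0.05332·8) = 29.374 mg/L
Dose 4 (165 mg at t=18 h): 165·exp(−0.05332·2) = 148.310 mg/L
C(20) = 125.652 + 52.144 + 29.374 + 148.310 = 355.481 mg/L

355.481 mg/L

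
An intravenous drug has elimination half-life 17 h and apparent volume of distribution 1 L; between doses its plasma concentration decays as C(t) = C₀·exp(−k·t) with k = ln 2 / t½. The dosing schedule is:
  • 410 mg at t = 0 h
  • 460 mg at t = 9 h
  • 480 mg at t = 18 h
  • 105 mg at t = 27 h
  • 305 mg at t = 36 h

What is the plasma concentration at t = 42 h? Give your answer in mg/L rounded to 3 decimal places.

669.937 mg/L

k = ln 2 / 17 = 0.04077 per h
Dose 1 (410 mg at t=0 h): 410·exp(−0.04077·42) = 73.971 mg/L
Dose 2 (460 mg at t=9 h): 460·exp(−0.04077·33) = 119.786 mg/L
Dose 3 (480 mg at t=18 h): 480·exp(−0.04077·24) = 180.409 mg/L
Dose 4 (105 mg at t=27 h): 105·exp(−0.04077·15) = 56.961 mg/L
Dose 5 (305 mg at t=36 h): 305·exp(−0.04077·6) = 238.811 mg/L
C(42) = 73.971 + 119.786 + 180.409 + 56.961 + 238.811 = 669.937 mg/L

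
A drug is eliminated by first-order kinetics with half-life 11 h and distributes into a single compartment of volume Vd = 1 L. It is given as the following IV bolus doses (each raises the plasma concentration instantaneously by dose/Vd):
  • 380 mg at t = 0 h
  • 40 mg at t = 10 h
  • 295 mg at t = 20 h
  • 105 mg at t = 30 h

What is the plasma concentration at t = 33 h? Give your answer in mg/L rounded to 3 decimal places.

k = ln 2 / 11 = 0.06301 per h
Dose 1 (380 mg at t=0 h): 380·exp(−0.06301·33) = 47.500 mg/L
Dose 2 (40 mg at t=10 h): 40·exp(−0.06301·23) = 9.389 mg/L
Dose 3 (295 mg at t=20 h): 295·exp(−0.06301·13) = 130.035 mg/L
Dose 4 (105 mg at t=30 h): 105·exp(−0.06301·3) = 86.914 mg/L
C(33) = 47.500 + 9.389 + 130.035 + 86.914 = 273.838 mg/L

273.838 mg/L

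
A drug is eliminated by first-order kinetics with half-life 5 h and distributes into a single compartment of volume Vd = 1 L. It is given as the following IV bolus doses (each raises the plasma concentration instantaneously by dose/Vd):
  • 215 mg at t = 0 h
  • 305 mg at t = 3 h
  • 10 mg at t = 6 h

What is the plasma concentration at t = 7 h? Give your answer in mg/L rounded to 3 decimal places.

265.352 mg/L

k = ln 2 / 5 = 0.13863 per h
Dose 1 (215 mg at t=0 h): 215·exp(−0.13863·7) = 81.470 mg/L
Dose 2 (305 mg at t=3 h): 305·exp(−0.13863·4) = 175.176 mg/L
Dose 3 (10 mg at t=6 h): 10·exp(−0.13863·1) = 8.706 mg/L
C(7) = 81.470 + 175.176 + 8.706 = 265.352 mg/L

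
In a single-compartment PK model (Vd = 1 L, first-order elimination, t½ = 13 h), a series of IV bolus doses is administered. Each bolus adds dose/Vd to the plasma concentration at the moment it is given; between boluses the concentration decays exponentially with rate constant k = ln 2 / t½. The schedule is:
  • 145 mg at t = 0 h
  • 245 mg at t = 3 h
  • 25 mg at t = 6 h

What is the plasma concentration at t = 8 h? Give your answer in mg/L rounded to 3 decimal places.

k = ln 2 / 13 = 0.05332 per h
Dose 1 (145 mg at t=0 h): 145·exp(−0.05332·8) = 94.650 mg/L
Dose 2 (245 mg at t=3 h): 245·exp(−0.05332·5) = 187.666 mg/L
Dose 3 (25 mg at t=6 h): 25·exp(−0.05332·2) = 22.471 mg/L
C(8) = 94.650 + 187.666 + 22.471 = 304.787 mg/L

304.787 mg/L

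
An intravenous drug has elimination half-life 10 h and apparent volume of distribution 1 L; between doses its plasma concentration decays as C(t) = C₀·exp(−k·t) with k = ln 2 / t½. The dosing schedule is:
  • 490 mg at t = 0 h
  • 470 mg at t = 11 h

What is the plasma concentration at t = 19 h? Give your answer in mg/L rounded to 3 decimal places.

401.236 mg/L

k = ln 2 / 10 = 0.06931 per h
Dose 1 (490 mg at t=0 h): 490·exp(−0.06931·19) = 131.292 mg/L
Dose 2 (470 mg at t=11 h): 470·exp(−0.06931·8) = 269.944 mg/L
C(19) = 131.292 + 269.944 = 401.236 mg/L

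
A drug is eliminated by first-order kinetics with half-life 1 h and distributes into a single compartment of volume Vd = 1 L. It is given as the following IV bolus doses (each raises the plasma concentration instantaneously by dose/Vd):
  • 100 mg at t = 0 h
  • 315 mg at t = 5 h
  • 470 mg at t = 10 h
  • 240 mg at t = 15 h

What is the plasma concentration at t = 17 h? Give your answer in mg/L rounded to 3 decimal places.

k = ln 2 / 1 = 0.69315 per h
Dose 1 (100 mg at t=0 h): 100·exp(−0.69315·17) = 0.001 mg/L
Dose 2 (315 mg at t=5 h): 315·exp(−0.69315·12) = 0.077 mg/L
Dose 3 (470 mg at t=10 h): 470·exp(−0.69315·7) = 3.672 mg/L
Dose 4 (240 mg at t=15 h): 240·exp(−0.69315·2) = 60.000 mg/L
C(17) = 0.001 + 0.077 + 3.672 + 60.000 = 63.750 mg/L

63.750 mg/L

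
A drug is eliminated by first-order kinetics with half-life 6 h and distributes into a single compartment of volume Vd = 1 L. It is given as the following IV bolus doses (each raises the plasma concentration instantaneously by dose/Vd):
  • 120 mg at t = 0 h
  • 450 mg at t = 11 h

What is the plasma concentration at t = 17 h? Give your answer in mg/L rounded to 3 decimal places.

k = ln 2 / 6 = 0.11552 per h
Dose 1 (120 mg at t=0 h): 120·exp(−0.11552·17) = 16.837 mg/L
Dose 2 (450 mg at t=11 h): 450·exp(−0.11552·6) = 225.000 mg/L
C(17) = 16.837 + 225.000 = 241.837 mg/L

241.837 mg/L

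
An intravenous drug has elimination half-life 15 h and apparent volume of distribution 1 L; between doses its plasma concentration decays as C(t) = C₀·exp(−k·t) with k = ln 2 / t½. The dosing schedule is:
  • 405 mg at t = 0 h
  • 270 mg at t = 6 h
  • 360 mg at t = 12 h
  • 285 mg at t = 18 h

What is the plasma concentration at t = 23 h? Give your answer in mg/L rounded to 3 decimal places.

705.750 mg/L

k = ln 2 / 15 = 0.04621 per h
Dose 1 (405 mg at t=0 h): 405·exp(−0.04621·23) = 139.919 mg/L
Dose 2 (270 mg at t=6 h): 270·exp(−0.04621·17) = 123.083 mg/L
Dose 3 (360 mg at t=12 h): 360·exp(−0.04621·11) = 216.545 mg/L
Dose 4 (285 mg at t=18 h): 285·exp(−0.04621·5) = 226.205 mg/L
C(23) = 139.919 + 123.083 + 216.545 + 226.205 = 705.750 mg/L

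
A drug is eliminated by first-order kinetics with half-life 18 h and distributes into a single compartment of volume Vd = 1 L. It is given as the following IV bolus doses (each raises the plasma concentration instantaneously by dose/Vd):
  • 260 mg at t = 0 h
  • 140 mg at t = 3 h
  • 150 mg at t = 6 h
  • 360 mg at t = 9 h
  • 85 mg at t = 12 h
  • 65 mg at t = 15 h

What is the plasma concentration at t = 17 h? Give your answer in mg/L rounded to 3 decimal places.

k = ln 2 / 18 = 0.03851 per h
Dose 1 (260 mg at t=0 h): 260·exp(−0.03851·17) = 135.104 mg/L
Dose 2 (140 mg at t=3 h): 140·exp(−0.03851·14) = 81.657 mg/L
Dose 3 (150 mg at t=6 h): 150·exp(−0.03851·11) = 98.204 mg/L
Dose 4 (360 mg at t=9 h): 360·exp(−0.03851·8) = 264.552 mg/L
Dose 5 (85 mg at t=12 h): 85·exp(−0.03851·5) = 70.113 mg/L
Dose 6 (65 mg at t=15 h): 65·exp(−0.03851·2) = 60.182 mg/L
C(17) = 135.104 + 81.657 + 98.204 + 264.552 + 70.113 + 60.182 = 709.812 mg/L

709.812 mg/L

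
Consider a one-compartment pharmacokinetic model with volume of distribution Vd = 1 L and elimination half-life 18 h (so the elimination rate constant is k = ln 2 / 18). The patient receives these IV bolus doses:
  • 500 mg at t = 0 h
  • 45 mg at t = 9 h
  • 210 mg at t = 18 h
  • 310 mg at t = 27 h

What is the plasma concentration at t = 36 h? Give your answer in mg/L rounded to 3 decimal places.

465.113 mg/L

k = ln 2 / 18 = 0.03851 per h
Dose 1 (500 mg at t=0 h): 500·exp(−0.03851·36) = 125.000 mg/L
Dose 2 (45 mg at t=9 h): 45·exp(−0.03851·27) = 15.910 mg/L
Dose 3 (210 mg at t=18 h): 210·exp(−0.03851·18) = 105.000 mg/L
Dose 4 (310 mg at t=27 h): 310·exp(−0.03851·9) = 219.203 mg/L
C(36) = 125.000 + 15.910 + 105.000 + 219.203 = 465.113 mg/L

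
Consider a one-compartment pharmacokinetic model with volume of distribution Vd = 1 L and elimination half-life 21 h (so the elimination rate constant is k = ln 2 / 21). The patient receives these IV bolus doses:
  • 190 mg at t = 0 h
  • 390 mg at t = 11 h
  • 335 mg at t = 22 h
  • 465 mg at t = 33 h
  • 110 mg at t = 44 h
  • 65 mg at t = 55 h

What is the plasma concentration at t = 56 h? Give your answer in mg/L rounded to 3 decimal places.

581.852 mg/L

k = ln 2 / 21 = 0.03301 per h
Dose 1 (190 mg at t=0 h): 190·exp(−0.03301·56) = 29.923 mg/L
Dose 2 (390 mg at t=11 h): 390·exp(−0.03301·45) = 88.308 mg/L
Dose 3 (335 mg at t=22 h): 335·exp(−0.03301·34) = 109.059 mg/L
Dose 4 (465 mg at t=33 h): 465·exp(−0.03301·23) = 217.647 mg/L
Dose 5 (110 mg at t=44 h): 110·exp(−0.03301·12) = 74.025 mg/L
Dose 6 (65 mg at t=55 h): 65·exp(−0.03301·1) = 62.890 mg/L
C(56) = 29.923 + 88.308 + 109.059 + 217.647 + 74.025 + 62.890 = 581.852 mg/L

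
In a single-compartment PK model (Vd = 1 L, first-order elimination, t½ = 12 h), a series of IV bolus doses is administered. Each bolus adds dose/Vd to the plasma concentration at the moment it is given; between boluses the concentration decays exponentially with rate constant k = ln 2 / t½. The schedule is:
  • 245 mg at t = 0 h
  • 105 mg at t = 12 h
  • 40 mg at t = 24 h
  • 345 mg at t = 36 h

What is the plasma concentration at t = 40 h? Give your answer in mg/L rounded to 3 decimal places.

334.842 mg/L

k = ln 2 / 12 = 0.05776 per h
Dose 1 (245 mg at t=0 h): 245·exp(−0.05776·40) = 24.307 mg/L
Dose 2 (105 mg at t=12 h): 105·exp(−0.05776·28) = 20.835 mg/L
Dose 3 (40 mg at t=24 h): 40·exp(−0.05776·16) = 15.874 mg/L
Dose 4 (345 mg at t=36 h): 345·exp(−0.05776·4) = 273.827 mg/L
C(40) = 24.307 + 20.835 + 15.874 + 273.827 = 334.842 mg/L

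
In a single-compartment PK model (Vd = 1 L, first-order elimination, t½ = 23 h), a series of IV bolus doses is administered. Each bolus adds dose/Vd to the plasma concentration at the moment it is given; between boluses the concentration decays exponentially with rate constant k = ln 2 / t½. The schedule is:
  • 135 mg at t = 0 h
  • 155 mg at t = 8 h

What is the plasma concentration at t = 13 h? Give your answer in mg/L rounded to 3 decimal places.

224.559 mg/L

k = ln 2 / 23 = 0.03014 per h
Dose 1 (135 mg at t=0 h): 135·exp(−0.03014·13) = 91.240 mg/L
Dose 2 (155 mg at t=8 h): 155·exp(−0.03014·5) = 133.318 mg/L
C(13) = 91.240 + 133.318 = 224.559 mg/L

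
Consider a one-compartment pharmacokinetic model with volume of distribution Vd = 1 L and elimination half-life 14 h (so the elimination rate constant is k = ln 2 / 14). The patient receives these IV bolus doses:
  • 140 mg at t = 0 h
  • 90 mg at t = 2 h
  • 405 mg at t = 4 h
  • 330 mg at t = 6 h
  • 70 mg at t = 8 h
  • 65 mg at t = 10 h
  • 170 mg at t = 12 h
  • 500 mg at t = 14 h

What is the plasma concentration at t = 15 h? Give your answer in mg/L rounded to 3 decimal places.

k = ln 2 / 14 = 0.04951 per h
Dose 1 (140 mg at t=0 h): 140·exp(−0.04951·15) = 66.619 mg/L
Dose 2 (90 mg at t=2 h): 90·exp(−0.04951·13) = 47.284 mg/L
Dose 3 (405 mg at t=4 h): 405·exp(−0.04951·11) = 234.926 mg/L
Dose 4 (330 mg at t=6 h): 330·exp(−0.04951·9) = 211.346 mg/L
Dose 5 (70 mg at t=8 h): 70·exp(−0.04951·7) = 49.497 mg/L
Dose 6 (65 mg at t=10 h): 65·exp(−0.04951·5) = 50.746 mg/L
Dose 7 (170 mg at t=12 h): 170·exp(−0.04951·3) = 146.535 mg/L
Dose 8 (500 mg at t=14 h): 500·exp(−0.04951·1) = 475.848 mg/L
C(15) = 66.619 + 47.284 + 234.926 + 211.346 + 49.497 + 50.746 + 146.535 + 475.848 = 1282.802 mg/L

1282.802 mg/L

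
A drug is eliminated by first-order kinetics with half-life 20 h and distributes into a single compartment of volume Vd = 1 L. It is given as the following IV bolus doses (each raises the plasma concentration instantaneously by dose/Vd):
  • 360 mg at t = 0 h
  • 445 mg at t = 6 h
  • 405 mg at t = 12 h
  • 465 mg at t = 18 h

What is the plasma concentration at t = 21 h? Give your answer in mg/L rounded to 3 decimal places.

1154.026 mg/L

k = ln 2 / 20 = 0.03466 per h
Dose 1 (360 mg at t=0 h): 360·exp(−0.03466·21) = 173.869 mg/L
Dose 2 (445 mg at t=6 h): 445·exp(−0.03466·15) = 264.599 mg/L
Dose 3 (405 mg at t=12 h): 405·exp(−0.03466·9) = 296.477 mg/L
Dose 4 (465 mg at t=18 h): 465·exp(−0.03466·3) = 419.081 mg/L
C(21) = 173.869 + 264.599 + 296.477 + 419.081 = 1154.026 mg/L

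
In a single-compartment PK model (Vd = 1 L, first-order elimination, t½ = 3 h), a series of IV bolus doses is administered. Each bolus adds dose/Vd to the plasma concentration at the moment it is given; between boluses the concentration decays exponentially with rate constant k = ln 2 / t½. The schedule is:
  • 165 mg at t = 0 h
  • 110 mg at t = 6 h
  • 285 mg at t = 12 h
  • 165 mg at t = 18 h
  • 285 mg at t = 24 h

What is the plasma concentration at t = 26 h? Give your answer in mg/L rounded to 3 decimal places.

k = ln 2 / 3 = 0.23105 per h
Dose 1 (165 mg at t=0 h): 165·exp(−0.23105·26) = 0.406 mg/L
Dose 2 (110 mg at t=6 h): 110·exp(−0.23105·20) = 1.083 mg/L
Dose 3 (285 mg at t=12 h): 285·exp(−0.23105·14) = 11.221 mg/L
Dose 4 (165 mg at t=18 h): 165·exp(−0.23105·8) = 25.986 mg/L
Dose 5 (285 mg at t=24 h): 285·exp(−0.23105·2) = 179.539 mg/L
C(26) = 0.406 + 1.083 + 11.221 + 25.986 + 179.539 = 218.235 mg/L

218.235 mg/L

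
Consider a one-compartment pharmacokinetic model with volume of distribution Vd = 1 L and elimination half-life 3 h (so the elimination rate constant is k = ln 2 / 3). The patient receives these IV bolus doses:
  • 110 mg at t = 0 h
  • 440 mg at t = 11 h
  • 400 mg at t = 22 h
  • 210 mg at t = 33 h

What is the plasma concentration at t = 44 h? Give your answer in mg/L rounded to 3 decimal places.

k = ln 2 / 3 = 0.23105 per h
Dose 1 (110 mg at t=0 h): 110·exp(−0.23105·44) = 0.004 mg/L
Dose 2 (440 mg at t=11 h): 440·exp(−0.23105·33) = 0.215 mg/L
Dose 3 (400 mg at t=22 h): 400·exp(−0.23105·22) = 2.480 mg/L
Dose 4 (210 mg at t=33 h): 210·exp(−0.23105·11) = 16.536 mg/L
C(44) = 0.004 + 0.215 + 2.480 + 16.536 = 19.236 mg/L

19.236 mg/L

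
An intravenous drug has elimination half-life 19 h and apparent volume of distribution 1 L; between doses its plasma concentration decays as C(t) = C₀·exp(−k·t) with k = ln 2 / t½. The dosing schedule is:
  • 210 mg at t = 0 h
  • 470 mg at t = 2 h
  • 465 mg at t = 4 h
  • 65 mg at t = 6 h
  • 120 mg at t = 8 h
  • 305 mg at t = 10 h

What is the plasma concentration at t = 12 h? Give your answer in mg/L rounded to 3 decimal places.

k = ln 2 / 19 = 0.03648 per h
Dose 1 (210 mg at t=0 h): 210·exp(−0.03648·12) = 135.549 mg/L
Dose 2 (470 mg at t=2 h): 470·exp(−0.03648·10) = 326.333 mg/L
Dose 3 (465 mg at t=4 h): 465·exp(−0.03648·8) = 347.299 mg/L
Dose 4 (65 mg at t=6 h): 65·exp(−0.03648·6) = 52.222 mg/L
Dose 5 (120 mg at t=8 h): 120·exp(−0.03648·4) = 103.707 mg/L
Dose 6 (305 mg at t=10 h): 305·exp(−0.03648·2) = 283.539 mg/L
C(12) = 135.549 + 326.333 + 347.299 + 52.222 + 103.707 + 283.539 = 1248.648 mg/L

1248.648 mg/L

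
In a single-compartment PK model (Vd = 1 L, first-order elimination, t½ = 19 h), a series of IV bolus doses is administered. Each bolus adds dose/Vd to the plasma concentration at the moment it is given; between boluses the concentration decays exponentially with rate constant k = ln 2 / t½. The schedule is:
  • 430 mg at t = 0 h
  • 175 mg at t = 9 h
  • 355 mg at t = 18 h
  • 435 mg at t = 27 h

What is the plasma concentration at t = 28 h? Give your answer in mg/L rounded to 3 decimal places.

908.229 mg/L

k = ln 2 / 19 = 0.03648 per h
Dose 1 (430 mg at t=0 h): 430·exp(−0.03648·28) = 154.827 mg/L
Dose 2 (175 mg at t=9 h): 175·exp(−0.03648·19) = 87.500 mg/L
Dose 3 (355 mg at t=18 h): 355·exp(−0.03648·10) = 246.486 mg/L
Dose 4 (435 mg at t=27 h): 435·exp(−0.03648·1) = 419.417 mg/L
C(28) = 154.827 + 87.500 + 246.486 + 419.417 = 908.229 mg/L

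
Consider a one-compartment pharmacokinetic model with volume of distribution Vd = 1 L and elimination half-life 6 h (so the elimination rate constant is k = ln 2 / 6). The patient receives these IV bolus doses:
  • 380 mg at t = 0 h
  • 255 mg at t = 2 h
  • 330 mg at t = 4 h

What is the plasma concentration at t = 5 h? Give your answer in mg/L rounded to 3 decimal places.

k = ln 2 / 6 = 0.11552 per h
Dose 1 (380 mg at t=0 h): 380·exp(−0.11552·5) = 213.268 mg/L
Dose 2 (255 mg at t=2 h): 255·exp(−0.11552·3) = 180.312 mg/L
Dose 3 (330 mg at t=4 h): 330·exp(−0.11552·1) = 293.997 mg/L
C(5) = 213.268 + 180.312 + 293.997 = 687.577 mg/L

687.577 mg/L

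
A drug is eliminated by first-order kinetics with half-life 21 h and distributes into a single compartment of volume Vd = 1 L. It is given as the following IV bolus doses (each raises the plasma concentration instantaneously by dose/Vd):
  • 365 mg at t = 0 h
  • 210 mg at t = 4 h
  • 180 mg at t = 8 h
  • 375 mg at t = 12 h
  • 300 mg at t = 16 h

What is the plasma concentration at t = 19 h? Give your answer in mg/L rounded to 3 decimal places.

k = ln 2 / 21 = 0.03301 per h
Dose 1 (365 mg at t=0 h): 365·exp(−0.03301·19) = 194.954 mg/L
Dose 2 (210 mg at t=4 h): 210·exp(−0.03301·15) = 127.996 mg/L
Dose 3 (180 mg at t=8 h): 180·exp(−0.03301·11) = 125.196 mg/L
Dose 4 (375 mg at t=12 h): 375·exp(−0.03301·7) = 297.638 mg/L
Dose 5 (300 mg at t=16 h): 300·exp(−0.03301·3) = 271.717 mg/L
C(19) = 194.954 + 127.996 + 125.196 + 297.638 + 271.717 = 1017.501 mg/L

1017.501 mg/L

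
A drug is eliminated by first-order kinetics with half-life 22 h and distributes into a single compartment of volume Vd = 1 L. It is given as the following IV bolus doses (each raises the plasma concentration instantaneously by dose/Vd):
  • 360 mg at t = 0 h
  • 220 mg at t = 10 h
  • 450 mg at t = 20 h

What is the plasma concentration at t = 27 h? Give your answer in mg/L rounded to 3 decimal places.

k = ln 2 / 22 = 0.03151 per h
Dose 1 (360 mg at t=0 h): 360·exp(−0.03151·27) = 153.765 mg/L
Dose 2 (220 mg at t=10 h): 220·exp(−0.03151·17) = 128.768 mg/L
Dose 3 (450 mg at t=20 h): 450·exp(−0.03151·7) = 360.936 mg/L
C(27) = 153.765 + 128.768 + 360.936 = 643.469 mg/L

643.469 mg/L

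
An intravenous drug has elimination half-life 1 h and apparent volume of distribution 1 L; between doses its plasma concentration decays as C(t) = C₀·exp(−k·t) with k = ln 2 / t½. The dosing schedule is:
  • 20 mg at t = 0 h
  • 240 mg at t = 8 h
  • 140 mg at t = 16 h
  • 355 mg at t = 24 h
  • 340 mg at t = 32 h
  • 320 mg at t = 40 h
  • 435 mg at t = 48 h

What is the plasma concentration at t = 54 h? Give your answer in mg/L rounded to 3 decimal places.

k = ln 2 / 1 = 0.69315 per h
Dose 1 (20 mg at t=0 h): 20·exp(−0.69315·54) = 0.000 mg/L
Dose 2 (240 mg at t=8 h): 240·exp(−0.69315·46) = 0.000 mg/L
Dose 3 (140 mg at t=16 h): 140·exp(−0.69315·38) = 0.000 mg/L
Dose 4 (355 mg at t=24 h): 355·exp(−0.69315·30) = 0.000 mg/L
Dose 5 (340 mg at t=32 h): 340·exp(−0.69315·22) = 0.000 mg/L
Dose 6 (320 mg at t=40 h): 320·exp(−0.69315·14) = 0.020 mg/L
Dose 7 (435 mg at t=48 h): 435·exp(−0.69315·6) = 6.797 mg/L
C(54) = 0.000 + 0.000 + 0.000 + 0.000 + 0.000 + 0.020 + 6.797 = 6.816 mg/L

6.816 mg/L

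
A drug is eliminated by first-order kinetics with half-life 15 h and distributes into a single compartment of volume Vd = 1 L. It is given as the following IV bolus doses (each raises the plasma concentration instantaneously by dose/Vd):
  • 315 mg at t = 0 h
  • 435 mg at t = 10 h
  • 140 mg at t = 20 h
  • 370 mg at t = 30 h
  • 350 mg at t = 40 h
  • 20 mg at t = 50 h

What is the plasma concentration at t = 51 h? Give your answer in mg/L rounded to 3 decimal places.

498.505 mg/L

k = ln 2 / 15 = 0.04621 per h
Dose 1 (315 mg at t=0 h): 315·exp(−0.04621·51) = 29.841 mg/L
Dose 2 (435 mg at t=10 h): 435·exp(−0.04621·41) = 65.414 mg/L
Dose 3 (140 mg at t=20 h): 140·exp(−0.04621·31) = 33.419 mg/L
Dose 4 (370 mg at t=30 h): 370·exp(−0.04621·21) = 140.204 mg/L
Dose 5 (350 mg at t=40 h): 350·exp(−0.04621·11) = 210.529 mg/L
Dose 6 (20 mg at t=50 h): 20·exp(−0.04621·1) = 19.097 mg/L
C(51) = 29.841 + 65.414 + 33.419 + 140.204 + 210.529 + 19.097 = 498.505 mg/L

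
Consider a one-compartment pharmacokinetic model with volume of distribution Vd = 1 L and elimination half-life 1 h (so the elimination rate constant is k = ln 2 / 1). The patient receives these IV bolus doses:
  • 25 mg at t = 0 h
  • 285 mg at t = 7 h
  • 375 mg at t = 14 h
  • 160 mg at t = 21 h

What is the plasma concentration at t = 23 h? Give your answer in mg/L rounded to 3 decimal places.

40.737 mg/L

k = ln 2 / 1 = 0.69315 per h
Dose 1 (25 mg at t=0 h): 25·exp(−0.69315·23) = 0.000 mg/L
Dose 2 (285 mg at t=7 h): 285·exp(−0.69315·16) = 0.004 mg/L
Dose 3 (375 mg at t=14 h): 375·exp(−0.69315·9) = 0.732 mg/L
Dose 4 (160 mg at t=21 h): 160·exp(−0.69315·2) = 40.000 mg/L
C(23) = 0.000 + 0.004 + 0.732 + 40.000 = 40.737 mg/L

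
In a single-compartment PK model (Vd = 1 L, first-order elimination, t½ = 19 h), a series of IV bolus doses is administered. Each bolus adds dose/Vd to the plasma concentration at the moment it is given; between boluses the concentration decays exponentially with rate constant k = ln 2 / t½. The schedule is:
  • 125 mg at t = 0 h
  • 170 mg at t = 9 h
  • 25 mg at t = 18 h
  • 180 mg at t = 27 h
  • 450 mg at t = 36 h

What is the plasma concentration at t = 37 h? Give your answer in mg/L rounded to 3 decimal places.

k = ln 2 / 19 = 0.03648 per h
Dose 1 (125 mg at t=0 h): 125·exp(−0.03648·37) = 32.411 mg/L
Dose 2 (170 mg at t=9 h): 170·exp(−0.03648·28) = 61.210 mg/L
Dose 3 (25 mg at t=18 h): 25·exp(−0.03648·19) = 12.500 mg/L
Dose 4 (180 mg at t=27 h): 180·exp(−0.03648·10) = 124.979 mg/L
Dose 5 (450 mg at t=36 h): 450·exp(−0.03648·1) = 433.879 mg/L
C(37) = 32.411 + 61.210 + 12.500 + 124.979 + 433.879 = 664.979 mg/L

664.979 mg/L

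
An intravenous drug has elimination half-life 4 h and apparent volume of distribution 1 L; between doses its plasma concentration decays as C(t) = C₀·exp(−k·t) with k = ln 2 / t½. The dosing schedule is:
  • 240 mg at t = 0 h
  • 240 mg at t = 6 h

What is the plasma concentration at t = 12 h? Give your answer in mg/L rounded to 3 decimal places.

k = ln 2 / 4 = 0.17329 per h
Dose 1 (240 mg at t=0 h): 240·exp(−0.17329·12) = 30.000 mg/L
Dose 2 (240 mg at t=6 h): 240·exp(−0.17329·6) = 84.853 mg/L
C(12) = 30.000 + 84.853 = 114.853 mg/L

114.853 mg/L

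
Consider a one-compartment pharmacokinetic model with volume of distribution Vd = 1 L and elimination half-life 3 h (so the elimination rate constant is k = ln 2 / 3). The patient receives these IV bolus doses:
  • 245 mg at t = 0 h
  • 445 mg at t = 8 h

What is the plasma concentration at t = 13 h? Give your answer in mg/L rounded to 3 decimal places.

152.320 mg/L

k = ln 2 / 3 = 0.23105 per h
Dose 1 (245 mg at t=0 h): 245·exp(−0.23105·13) = 12.154 mg/L
Dose 2 (445 mg at t=8 h): 445·exp(−0.23105·5) = 140.166 mg/L
C(13) = 12.154 + 140.166 = 152.320 mg/L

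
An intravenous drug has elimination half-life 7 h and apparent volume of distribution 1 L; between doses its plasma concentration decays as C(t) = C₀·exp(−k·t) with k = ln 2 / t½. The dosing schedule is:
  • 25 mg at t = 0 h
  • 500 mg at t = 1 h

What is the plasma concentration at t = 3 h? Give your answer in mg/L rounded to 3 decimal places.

428.743 mg/L

k = ln 2 / 7 = 0.09902 per h
Dose 1 (25 mg at t=0 h): 25·exp(−0.09902·3) = 18.575 mg/L
Dose 2 (500 mg at t=1 h): 500·exp(−0.09902·2) = 410.168 mg/L
C(3) = 18.575 + 410.168 = 428.743 mg/L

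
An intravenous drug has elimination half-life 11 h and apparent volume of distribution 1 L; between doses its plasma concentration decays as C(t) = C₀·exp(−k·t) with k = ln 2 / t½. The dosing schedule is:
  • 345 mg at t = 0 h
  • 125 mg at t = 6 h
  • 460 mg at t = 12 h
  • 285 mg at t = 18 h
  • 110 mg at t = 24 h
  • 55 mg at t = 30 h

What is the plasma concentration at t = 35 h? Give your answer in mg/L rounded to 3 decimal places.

k = ln 2 / 11 = 0.06301 per h
Dose 1 (345 mg at t=0 h): 345·exp(−0.06301·35) = 38.019 mg/L
Dose 2 (125 mg at t=6 h): 125·exp(−0.06301·29) = 20.104 mg/L
Dose 3 (460 mg at t=12 h): 460·exp(−0.06301·23) = 107.977 mg/L
Dose 4 (285 mg at t=18 h): 285·exp(−0.06301·17) = 97.638 mg/L
Dose 5 (110 mg at t=24 h): 110·exp(−0.06301·11) = 55.000 mg/L
Dose 6 (55 mg at t=30 h): 55·exp(−0.06301·5) = 40.136 mg/L
C(35) = 38.019 + 20.104 + 107.977 + 97.638 + 55.000 + 40.136 = 358.873 mg/L

358.873 mg/L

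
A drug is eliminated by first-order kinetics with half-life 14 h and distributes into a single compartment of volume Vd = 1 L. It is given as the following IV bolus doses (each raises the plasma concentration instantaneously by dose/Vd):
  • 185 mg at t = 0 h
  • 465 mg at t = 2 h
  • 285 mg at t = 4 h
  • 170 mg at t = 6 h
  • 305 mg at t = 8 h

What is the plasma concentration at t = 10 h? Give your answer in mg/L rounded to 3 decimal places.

k = ln 2 / 14 = 0.04951 per h
Dose 1 (185 mg at t=0 h): 185·exp(−0.04951·10) = 112.759 mg/L
Dose 2 (465 mg at t=2 h): 465·exp(−0.04951·8) = 312.922 mg/L
Dose 3 (285 mg at t=4 h): 285·exp(−0.04951·6) = 211.754 mg/L
Dose 4 (170 mg at t=6 h): 170·exp(−0.04951·4) = 139.457 mg/L
Dose 5 (305 mg at t=8 h): 305·exp(−0.04951·2) = 276.246 mg/L
C(10) = 112.759 + 312.922 + 211.754 + 139.457 + 276.246 = 1053.137 mg/L

1053.137 mg/L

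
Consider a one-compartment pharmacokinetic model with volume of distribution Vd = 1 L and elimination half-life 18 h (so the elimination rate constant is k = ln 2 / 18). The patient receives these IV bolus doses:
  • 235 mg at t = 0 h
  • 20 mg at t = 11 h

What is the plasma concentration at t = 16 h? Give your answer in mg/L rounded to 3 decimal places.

k = ln 2 / 18 = 0.03851 per h
Dose 1 (235 mg at t=0 h): 235·exp(−0.03851·16) = 126.907 mg/L
Dose 2 (20 mg at t=11 h): 20·exp(−0.03851·5) = 16.497 mg/L
C(16) = 126.907 + 16.497 = 143.404 mg/L

143.404 mg/L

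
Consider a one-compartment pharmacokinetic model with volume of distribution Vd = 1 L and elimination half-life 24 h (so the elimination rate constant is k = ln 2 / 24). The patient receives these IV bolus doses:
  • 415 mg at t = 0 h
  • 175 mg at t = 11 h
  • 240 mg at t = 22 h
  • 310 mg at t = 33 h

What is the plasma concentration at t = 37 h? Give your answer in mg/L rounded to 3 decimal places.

656.936 mg/L

k = ln 2 / 24 = 0.02888 per h
Dose 1 (415 mg at t=0 h): 415·exp(−0.02888·37) = 142.548 mg/L
Dose 2 (175 mg at t=11 h): 175·exp(−0.02888·26) = 82.589 mg/L
Dose 3 (240 mg at t=22 h): 240·exp(−0.02888·15) = 155.621 mg/L
Dose 4 (310 mg at t=33 h): 310·exp(−0.02888·4) = 276.179 mg/L
C(37) = 142.548 + 82.589 + 155.621 + 276.179 = 656.936 mg/L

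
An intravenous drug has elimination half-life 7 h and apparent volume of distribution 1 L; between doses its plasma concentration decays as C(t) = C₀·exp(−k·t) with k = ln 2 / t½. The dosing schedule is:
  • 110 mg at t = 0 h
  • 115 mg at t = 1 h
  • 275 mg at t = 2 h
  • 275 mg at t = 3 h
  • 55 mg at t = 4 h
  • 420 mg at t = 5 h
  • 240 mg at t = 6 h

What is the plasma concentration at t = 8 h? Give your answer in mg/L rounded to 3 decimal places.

972.693 mg/L

k = ln 2 / 7 = 0.09902 per h
Dose 1 (110 mg at t=0 h): 110·exp(−0.09902·8) = 49.815 mg/L
Dose 2 (115 mg at t=1 h): 115·exp(−0.09902·7) = 57.500 mg/L
Dose 3 (275 mg at t=2 h): 275·exp(−0.09902·6) = 151.812 mg/L
Dose 4 (275 mg at t=3 h): 275·exp(−0.09902·5) = 167.614 mg/L
Dose 5 (55 mg at t=4 h): 55·exp(−0.09902·4) = 37.012 mg/L
Dose 6 (420 mg at t=5 h): 420·exp(−0.09902·3) = 312.059 mg/L
Dose 7 (240 mg at t=6 h): 240·exp(−0.09902·2) = 196.880 mg/L
C(8) = 49.815 + 57.500 + 151.812 + 167.614 + 37.012 + 312.059 + 196.880 = 972.693 mg/L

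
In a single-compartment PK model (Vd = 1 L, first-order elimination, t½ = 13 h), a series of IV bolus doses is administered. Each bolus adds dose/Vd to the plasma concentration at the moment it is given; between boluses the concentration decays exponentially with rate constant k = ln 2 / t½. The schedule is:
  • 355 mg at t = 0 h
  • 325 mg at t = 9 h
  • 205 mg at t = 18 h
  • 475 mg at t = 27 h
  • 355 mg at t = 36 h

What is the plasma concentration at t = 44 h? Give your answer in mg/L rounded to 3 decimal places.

k = ln 2 / 13 = 0.05332 per h
Dose 1 (355 mg at t=0 h): 355·exp(−0.05332·44) = 33.991 mg/L
Dose 2 (325 mg at t=9 h): 325·exp(−0.05332·35) = 50.283 mg/L
Dose 3 (205 mg at t=18 h): 205·exp(−0.05332·26) = 51.250 mg/L
Dose 4 (475 mg at t=27 h): 475·exp(−0.05332·17) = 191.884 mg/L
Dose 5 (355 mg at t=36 h): 355·exp(−0.05332·8) = 231.728 mg/L
C(44) = 33.991 + 50.283 + 51.250 + 191.884 + 231.728 = 559.136 mg/L

559.136 mg/L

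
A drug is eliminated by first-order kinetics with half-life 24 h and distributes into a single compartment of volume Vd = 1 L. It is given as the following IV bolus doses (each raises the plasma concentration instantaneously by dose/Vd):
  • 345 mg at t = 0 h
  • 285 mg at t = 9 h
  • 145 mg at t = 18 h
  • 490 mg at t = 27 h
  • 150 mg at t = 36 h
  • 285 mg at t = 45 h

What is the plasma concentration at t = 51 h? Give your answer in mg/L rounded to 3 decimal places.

k = ln 2 / 24 = 0.02888 per h
Dose 1 (345 mg at t=0 h): 345·exp(−0.02888·51) = 79.092 mg/L
Dose 2 (285 mg at t=9 h): 285·exp(−0.02888·42) = 84.731 mg/L
Dose 3 (145 mg at t=18 h): 145·exp(−0.02888·33) = 55.905 mg/L
Dose 4 (490 mg at t=27 h): 490·exp(−0.02888·24) = 245.000 mg/L
Dose 5 (150 mg at t=36 h): 150·exp(−0.02888·15) = 97.263 mg/L
Dose 6 (285 mg at t=45 h): 285·exp(−0.02888·6) = 239.655 mg/L
C(51) = 79.092 + 84.731 + 55.905 + 245.000 + 97.263 + 239.655 = 801.646 mg/L

801.646 mg/L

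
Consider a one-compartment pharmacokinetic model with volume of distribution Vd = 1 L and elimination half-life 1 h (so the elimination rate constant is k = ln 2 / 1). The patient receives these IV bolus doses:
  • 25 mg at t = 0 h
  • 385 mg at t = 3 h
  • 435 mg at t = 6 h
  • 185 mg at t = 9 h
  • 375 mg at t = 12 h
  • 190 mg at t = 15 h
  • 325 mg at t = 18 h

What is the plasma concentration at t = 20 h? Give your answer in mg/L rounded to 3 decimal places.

88.772 mg/L

k = ln 2 / 1 = 0.69315 per h
Dose 1 (25 mg at t=0 h): 25·exp(−0.69315·20) = 0.000 mg/L
Dose 2 (385 mg at t=3 h): 385·exp(−0.69315·17) = 0.003 mg/L
Dose 3 (435 mg at t=6 h): 435·exp(−0.69315·14) = 0.027 mg/L
Dose 4 (185 mg at t=9 h): 185·exp(−0.69315·11) = 0.090 mg/L
Dose 5 (375 mg at t=12 h): 375·exp(−0.69315·8) = 1.465 mg/L
Dose 6 (190 mg at t=15 h): 190·exp(−0.69315·5) = 5.938 mg/L
Dose 7 (325 mg at t=18 h): 325·exp(−0.69315·2) = 81.250 mg/L
C(20) = 0.000 + 0.003 + 0.027 + 0.090 + 1.465 + 5.938 + 81.250 = 88.772 mg/L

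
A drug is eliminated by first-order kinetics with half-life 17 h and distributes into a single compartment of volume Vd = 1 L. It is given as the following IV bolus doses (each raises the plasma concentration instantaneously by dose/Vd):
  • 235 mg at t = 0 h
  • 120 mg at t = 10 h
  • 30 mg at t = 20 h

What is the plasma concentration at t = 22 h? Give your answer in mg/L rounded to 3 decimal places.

197.048 mg/L

k = ln 2 / 17 = 0.04077 per h
Dose 1 (235 mg at t=0 h): 235·exp(−0.04077·22) = 95.830 mg/L
Dose 2 (120 mg at t=10 h): 120·exp(−0.04077·12) = 73.568 mg/L
Dose 3 (30 mg at t=20 h): 30·exp(−0.04077·2) = 27.651 mg/L
C(22) = 95.830 + 73.568 + 27.651 = 197.048 mg/L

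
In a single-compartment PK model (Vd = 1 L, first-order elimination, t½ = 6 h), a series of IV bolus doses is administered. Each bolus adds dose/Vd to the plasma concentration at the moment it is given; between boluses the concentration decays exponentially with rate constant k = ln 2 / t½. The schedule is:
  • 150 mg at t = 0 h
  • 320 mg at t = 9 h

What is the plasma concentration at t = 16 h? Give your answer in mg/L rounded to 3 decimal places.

166.167 mg/L

k = ln 2 / 6 = 0.11552 per h
Dose 1 (150 mg at t=0 h): 150·exp(−0.11552·16) = 23.624 mg/L
Dose 2 (320 mg at t=9 h): 320·exp(−0.11552·7) = 142.544 mg/L
C(16) = 23.624 + 142.544 = 166.167 mg/L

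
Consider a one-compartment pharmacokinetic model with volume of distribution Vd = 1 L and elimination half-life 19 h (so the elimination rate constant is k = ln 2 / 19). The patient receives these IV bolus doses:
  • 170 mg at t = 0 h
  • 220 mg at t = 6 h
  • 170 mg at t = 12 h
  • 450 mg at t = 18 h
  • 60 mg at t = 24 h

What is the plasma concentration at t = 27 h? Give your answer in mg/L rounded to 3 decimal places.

641.934 mg/L

k = ln 2 / 19 = 0.03648 per h
Dose 1 (170 mg at t=0 h): 170·exp(−0.03648·27) = 63.485 mg/L
Dose 2 (220 mg at t=6 h): 220·exp(−0.03648·21) = 102.260 mg/L
Dose 3 (170 mg at t=12 h): 170·exp(−0.03648·15) = 98.354 mg/L
Dose 4 (450 mg at t=18 h): 450·exp(−0.03648·9) = 324.055 mg/L
Dose 5 (60 mg at t=24 h): 60·exp(−0.03648·3) = 53.780 mg/L
C(27) = 63.485 + 102.260 + 98.354 + 324.055 + 53.780 = 641.934 mg/L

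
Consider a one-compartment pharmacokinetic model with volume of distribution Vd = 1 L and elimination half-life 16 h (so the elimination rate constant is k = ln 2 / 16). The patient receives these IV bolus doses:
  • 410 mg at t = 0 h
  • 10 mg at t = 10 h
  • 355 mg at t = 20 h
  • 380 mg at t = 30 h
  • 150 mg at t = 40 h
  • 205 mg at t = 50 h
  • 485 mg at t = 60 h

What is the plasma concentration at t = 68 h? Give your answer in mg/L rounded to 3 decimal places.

621.523 mg/L

k = ln 2 / 16 = 0.04332 per h
Dose 1 (410 mg at t=0 h): 410·exp(−0.04332·68) = 21.548 mg/L
Dose 2 (10 mg at t=10 h): 10·exp(−0.04332·58) = 0.811 mg/L
Dose 3 (355 mg at t=20 h): 355·exp(−0.04332·48) = 44.375 mg/L
Dose 4 (380 mg at t=30 h): 380·exp(−0.04332·38) = 73.255 mg/L
Dose 5 (150 mg at t=40 h): 150·exp(−0.04332·28) = 44.595 mg/L
Dose 6 (205 mg at t=50 h): 205·exp(−0.04332·18) = 93.993 mg/L
Dose 7 (485 mg at t=60 h): 485·exp(−0.04332·8) = 342.947 mg/L
C(68) = 21.548 + 0.811 + 44.375 + 73.255 + 44.595 + 93.993 + 342.947 = 621.523 mg/L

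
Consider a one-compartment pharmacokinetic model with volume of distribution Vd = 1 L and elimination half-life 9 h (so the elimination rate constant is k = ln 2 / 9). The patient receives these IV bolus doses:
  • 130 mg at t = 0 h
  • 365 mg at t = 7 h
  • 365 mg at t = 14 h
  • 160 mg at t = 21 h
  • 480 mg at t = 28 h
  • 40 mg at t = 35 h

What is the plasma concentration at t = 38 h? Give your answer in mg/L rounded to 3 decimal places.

k = ln 2 / 9 = 0.07702 per h
Dose 1 (130 mg at t=0 h): 130·exp(−0.07702·38) = 6.965 mg/L
Dose 2 (365 mg at t=7 h): 365·exp(−0.07702·31) = 33.528 mg/L
Dose 3 (365 mg at t=14 h): 365·exp(−0.07702·24) = 57.484 mg/L
Dose 4 (160 mg at t=21 h): 160·exp(−0.07702·17) = 43.202 mg/L
Dose 5 (480 mg at t=28 h): 480·exp(−0.07702·10) = 222.210 mg/L
Dose 6 (40 mg at t=35 h): 40·exp(−0.07702·3) = 31.748 mg/L
C(38) = 6.965 + 33.528 + 57.484 + 43.202 + 222.210 + 31.748 = 395.138 mg/L

395.138 mg/L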